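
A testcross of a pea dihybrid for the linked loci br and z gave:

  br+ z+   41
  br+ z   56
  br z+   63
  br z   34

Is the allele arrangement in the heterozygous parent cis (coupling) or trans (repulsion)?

trans

The two most frequent classes are br+ z (56) and br z+ (63); these are the parental (non-recombinant) types.
So the F1 carried br+ z on one chromosome and br z+ on the other — the recessive alleles are on opposite chromosomes (trans / repulsion).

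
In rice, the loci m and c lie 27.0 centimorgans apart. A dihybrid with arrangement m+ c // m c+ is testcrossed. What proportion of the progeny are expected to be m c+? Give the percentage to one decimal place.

36.5%

A map distance of 27.0 centimorgans corresponds to a recombination frequency of 0.270.
The F1 is m+ c / m c+, so m c+ is a parental gamete class with expected frequency (1 − r)/2 = 0.730/2 = 0.3650.
That is 0.3650 = 36.5% of the progeny.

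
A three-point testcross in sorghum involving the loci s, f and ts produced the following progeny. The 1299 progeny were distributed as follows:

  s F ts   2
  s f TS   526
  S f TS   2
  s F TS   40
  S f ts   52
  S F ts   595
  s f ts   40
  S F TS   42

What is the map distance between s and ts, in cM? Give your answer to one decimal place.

The two most frequent reciprocal classes, S F ts and s f TS, are the parental types, so the F1 was S F ts / s f TS.
The two rarest classes, s F ts and S f TS, are the double crossovers. Comparing them with the parentals, only the s allele has switched, so s is the middle locus and the order is f – s – ts.
Crossovers in the s–ts interval produce the single-crossover classes S F TS and s f ts (42 + 40 = 82) plus the double crossovers (4).
RF(s–ts) = (82 + 4) / 1299 = 86/1299 = 0.0662 → 6.6 cM.

6.6 cM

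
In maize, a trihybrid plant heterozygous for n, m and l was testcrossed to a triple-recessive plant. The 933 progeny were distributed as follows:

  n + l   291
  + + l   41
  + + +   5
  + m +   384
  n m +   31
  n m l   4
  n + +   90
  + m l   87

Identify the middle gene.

The two most frequent reciprocal classes, n + l and + m +, are the parental types, so the F1 was n + l / + m +.
The two rarest classes, n m l and + + +, are the double crossovers. Comparing them with the parentals, only the m allele has switched, so m is the middle locus and the order is n – m – l.

m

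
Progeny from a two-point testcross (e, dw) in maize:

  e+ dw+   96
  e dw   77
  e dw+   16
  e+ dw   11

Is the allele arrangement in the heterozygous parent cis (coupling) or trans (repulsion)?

The two most frequent classes are e+ dw+ (96) and e dw (77); these are the parental (non-recombinant) types.
So the F1 carried e+ dw+ on one chromosome and e dw on the other — the recessive alleles are on the same chromosome (cis / coupling).

cis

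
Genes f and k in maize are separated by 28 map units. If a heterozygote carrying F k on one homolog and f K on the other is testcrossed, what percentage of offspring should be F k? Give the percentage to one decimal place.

A map distance of 28 map units corresponds to a recombination frequency of 0.280.
The F1 is F k / f K, so F k is a parental gamete class with expected frequency (1 − r)/2 = 0.720/2 = 0.3600.
That is 0.3600 = 36.0% of the progeny.

36.0%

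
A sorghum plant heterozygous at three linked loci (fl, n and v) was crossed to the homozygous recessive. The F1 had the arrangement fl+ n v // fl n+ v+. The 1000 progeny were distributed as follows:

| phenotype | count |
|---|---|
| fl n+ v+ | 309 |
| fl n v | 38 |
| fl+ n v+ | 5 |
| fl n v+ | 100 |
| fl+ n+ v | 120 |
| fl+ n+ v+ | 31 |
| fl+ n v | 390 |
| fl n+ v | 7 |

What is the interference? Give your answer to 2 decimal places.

0.36

The two rarest classes, fl+ n v+ and fl n+ v, are the double crossovers. Comparing them with the parentals, only the v allele has switched, so v is the middle locus and the order is fl – v – n.
fl–v: (69 + 12)/1000 = 0.0810; v–n: (220 + 12)/1000 = 0.2320.
Expected DCO frequency = 0.0810 × 0.2320 ≈ 0.01879; observed = 12/1000 ≈ 0.01200.
Coefficient of coincidence = 0.01200/0.01879 ≈ 0.64; interference = 1 − 0.64 = 0.36.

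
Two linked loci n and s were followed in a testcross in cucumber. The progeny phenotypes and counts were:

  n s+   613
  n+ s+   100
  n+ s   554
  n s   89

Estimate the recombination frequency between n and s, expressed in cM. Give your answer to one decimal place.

13.9 cM

The two most frequent classes, n+ s (554) and n s+ (613), are the parental types, so the F1 was n+ s / n s+.
The recombinant classes are n+ s+ and n s: 100 + 89 = 189.
Recombination frequency = 189/1356 = 0.1394 ≈ 13.9%, i.e. 13.9 cM.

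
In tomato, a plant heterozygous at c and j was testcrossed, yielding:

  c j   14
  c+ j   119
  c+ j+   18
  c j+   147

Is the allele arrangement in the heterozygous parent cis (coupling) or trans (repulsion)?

The two most frequent classes are c+ j (119) and c j+ (147); these are the parental (non-recombinant) types.
So the F1 carried c+ j on one chromosome and c j+ on the other — the recessive alleles are on opposite chromosomes (trans / repulsion).

trans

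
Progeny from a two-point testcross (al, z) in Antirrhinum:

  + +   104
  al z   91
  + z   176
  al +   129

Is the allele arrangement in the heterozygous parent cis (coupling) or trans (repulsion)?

The two most frequent classes are + z (176) and al + (129); these are the parental (non-recombinant) types.
So the F1 carried + z on one chromosome and al + on the other — the recessive alleles are on opposite chromosomes (trans / repulsion).

trans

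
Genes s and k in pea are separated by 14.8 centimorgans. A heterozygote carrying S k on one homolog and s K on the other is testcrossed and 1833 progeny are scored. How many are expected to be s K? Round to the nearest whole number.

A map distance of 14.8 centimorgans corresponds to a recombination frequency of 0.148.
The F1 is S k / s K, so s K is a parental gamete class with expected frequency (1 − r)/2 = 0.852/2 = 0.4260.
Expected number = 0.4260 × 1833 = 780.86 ≈ 781.

781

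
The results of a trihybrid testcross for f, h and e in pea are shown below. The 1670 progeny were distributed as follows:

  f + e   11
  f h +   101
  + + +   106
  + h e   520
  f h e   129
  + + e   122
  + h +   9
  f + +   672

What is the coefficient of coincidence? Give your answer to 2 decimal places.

The two most frequent reciprocal classes, f + + and + h e, are the parental types, so the F1 was f + + / + h e.
The two rarest classes, f + e and + h +, are the double crossovers. Comparing them with the parentals, only the e allele has switched, so e is the middle locus and the order is h – e – f.
h–e: (223 + 20)/1670 = 0.1455; e–f: (235 + 20)/1670 = 0.1527.
Expected DCO frequency = 0.1455 × 0.1527 ≈ 0.02222; observed = 20/1670 ≈ 0.01198.
Coefficient of coincidence = 0.01198/0.02222 ≈ 0.54.

0.54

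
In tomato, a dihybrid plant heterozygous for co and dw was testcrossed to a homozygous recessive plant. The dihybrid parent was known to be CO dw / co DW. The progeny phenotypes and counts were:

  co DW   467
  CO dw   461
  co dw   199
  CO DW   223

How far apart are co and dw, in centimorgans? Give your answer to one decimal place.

31.3 centimorgans

The recombinant classes are CO DW and co dw: 223 + 199 = 422.
Recombination frequency = 422/1350 = 0.3126 ≈ 31.3%, i.e. 31.3 centimorgans.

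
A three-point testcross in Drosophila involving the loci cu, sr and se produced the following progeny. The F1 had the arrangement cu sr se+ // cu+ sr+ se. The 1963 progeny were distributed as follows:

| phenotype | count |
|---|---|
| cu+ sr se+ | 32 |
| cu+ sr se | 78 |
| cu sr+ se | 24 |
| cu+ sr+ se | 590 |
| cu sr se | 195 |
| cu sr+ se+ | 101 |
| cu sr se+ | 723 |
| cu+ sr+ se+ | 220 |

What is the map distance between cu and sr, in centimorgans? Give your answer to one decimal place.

12.0 centimorgans

The two rarest classes, cu+ sr se+ and cu sr+ se, are the double crossovers. Comparing them with the parentals, only the cu allele has switched, so cu is the middle locus and the order is sr – cu – se.
Crossovers in the sr–cu interval produce the single-crossover classes cu sr+ se+ and cu+ sr se (101 + 78 = 179) plus the double crossovers (56).
RF(sr–cu) = (179 + 56) / 1963 = 235/1963 = 0.1197 → 12.0 centimorgans.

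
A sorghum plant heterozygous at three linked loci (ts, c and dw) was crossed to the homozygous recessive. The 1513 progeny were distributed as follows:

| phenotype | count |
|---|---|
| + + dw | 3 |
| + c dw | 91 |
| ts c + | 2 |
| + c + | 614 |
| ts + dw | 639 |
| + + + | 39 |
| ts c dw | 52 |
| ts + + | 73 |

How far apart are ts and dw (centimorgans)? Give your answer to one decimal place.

The two most frequent reciprocal classes, + c + and ts + dw, are the parental types, so the F1 was + c + / ts + dw.
The two rarest classes, ts c + and + + dw, are the double crossovers. Comparing them with the parentals, only the ts allele has switched, so ts is the middle locus and the order is c – ts – dw.
Crossovers in the ts–dw interval produce the single-crossover classes + c dw and ts + + (91 + 73 = 164) plus the double crossovers (5).
RF(ts–dw) = (164 + 5) / 1513 = 169/1513 = 0.1117 → 11.2 centimorgans.

11.2 centimorgans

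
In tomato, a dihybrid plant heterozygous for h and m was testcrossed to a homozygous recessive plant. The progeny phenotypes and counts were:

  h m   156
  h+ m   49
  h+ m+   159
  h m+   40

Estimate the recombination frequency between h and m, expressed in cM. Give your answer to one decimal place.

The two most frequent classes, h+ m+ (159) and h m (156), are the parental types, so the F1 was h+ m+ / h m.
The recombinant classes are h+ m and h m+: 49 + 40 = 89.
Recombination frequency = 89/404 = 0.2203 ≈ 22.0%, i.e. 22.0 cM.

22.0 cM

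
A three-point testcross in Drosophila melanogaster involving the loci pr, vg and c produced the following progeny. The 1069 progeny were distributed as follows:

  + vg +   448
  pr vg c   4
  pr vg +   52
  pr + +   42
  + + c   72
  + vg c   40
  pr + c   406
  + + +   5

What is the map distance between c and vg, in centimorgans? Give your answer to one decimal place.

The two most frequent reciprocal classes, + vg + and pr + c, are the parental types, so the F1 was + vg + / pr + c.
The two rarest classes, + + + and pr vg c, are the double crossovers. Comparing them with the parentals, only the vg allele has switched, so vg is the middle locus and the order is pr – vg – c.
Crossovers in the vg–c interval produce the single-crossover classes + vg c and pr + + (40 + 42 = 82) plus the double crossovers (9).
RF(vg–c) = (82 + 9) / 1069 = 91/1069 = 0.0851 → 8.5 centimorgans.

8.5 centimorgans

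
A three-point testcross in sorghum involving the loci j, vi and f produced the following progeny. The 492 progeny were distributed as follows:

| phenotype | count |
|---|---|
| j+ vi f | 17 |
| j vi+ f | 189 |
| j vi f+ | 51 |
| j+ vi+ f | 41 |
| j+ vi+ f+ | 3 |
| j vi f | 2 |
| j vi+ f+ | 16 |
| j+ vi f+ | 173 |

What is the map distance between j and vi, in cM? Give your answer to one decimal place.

The two most frequent reciprocal classes, j+ vi f+ and j vi+ f, are the parental types, so the F1 was j+ vi f+ / j vi+ f.
The two rarest classes, j+ vi+ f+ and j vi f, are the double crossovers. Comparing them with the parentals, only the vi allele has switched, so vi is the middle locus and the order is f – vi – j.
Crossovers in the vi–j interval produce the single-crossover classes j vi f+ and j+ vi+ f (51 + 41 = 92) plus the double crossovers (5).
RF(vi–j) = (92 + 5) / 492 = 97/492 = 0.1972 → 19.7 cM.

19.7 cM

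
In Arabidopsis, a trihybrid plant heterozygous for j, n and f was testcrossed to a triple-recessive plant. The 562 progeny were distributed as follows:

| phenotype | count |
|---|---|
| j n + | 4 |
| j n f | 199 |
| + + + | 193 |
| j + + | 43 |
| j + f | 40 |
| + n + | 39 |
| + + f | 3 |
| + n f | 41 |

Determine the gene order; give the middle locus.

The two most frequent reciprocal classes, j n f and + + +, are the parental types, so the F1 was j n f / + + +.
The two rarest classes, j n + and + + f, are the double crossovers. Comparing them with the parentals, only the f allele has switched, so f is the middle locus and the order is n – f – j.

f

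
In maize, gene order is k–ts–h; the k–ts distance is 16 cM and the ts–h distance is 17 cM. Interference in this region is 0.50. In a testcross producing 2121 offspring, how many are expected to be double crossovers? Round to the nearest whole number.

Map distances give recombination frequencies of 0.160 and 0.170 for the two intervals.
With interference 0.50 (so coincidence = 0.50), expected double-crossover frequency = 0.160 × 0.170 × 0.50 = 0.01360.
Expected number = 0.01360 × 2121 = 28.85 ≈ 29.

29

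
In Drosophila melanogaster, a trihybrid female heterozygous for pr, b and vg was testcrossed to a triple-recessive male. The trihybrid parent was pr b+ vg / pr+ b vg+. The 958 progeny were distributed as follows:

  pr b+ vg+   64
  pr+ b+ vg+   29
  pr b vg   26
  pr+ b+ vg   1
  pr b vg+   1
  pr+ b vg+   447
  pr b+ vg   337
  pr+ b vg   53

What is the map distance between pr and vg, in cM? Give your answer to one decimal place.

The two rarest classes, pr+ b+ vg and pr b vg+, are the double crossovers. Comparing them with the parentals, only the pr allele has switched, so pr is the middle locus and the order is b – pr – vg.
Crossovers in the pr–vg interval produce the single-crossover classes pr b+ vg+ and pr+ b vg (64 + 53 = 117) plus the double crossovers (2).
RF(pr–vg) = (117 + 2) / 958 = 119/958 = 0.1242 → 12.4 cM.

12.4 cM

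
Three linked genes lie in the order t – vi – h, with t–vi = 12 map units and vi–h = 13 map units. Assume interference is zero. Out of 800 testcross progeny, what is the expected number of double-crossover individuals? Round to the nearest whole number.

12

Map distances give recombination frequencies of 0.120 and 0.130 for the two intervals.
With no interference, expected double-crossover frequency = 0.120 × 0.130 = 0.01560.
Expected number = 0.01560 × 800 = 12.48 ≈ 12.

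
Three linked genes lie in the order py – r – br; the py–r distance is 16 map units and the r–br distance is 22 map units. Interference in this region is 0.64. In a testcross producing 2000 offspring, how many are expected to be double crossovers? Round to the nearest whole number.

Map distances give recombination frequencies of 0.160 and 0.220 for the two intervals.
With interference 0.64 (so coincidence = 0.36), expected double-crossover frequency = 0.160 × 0.220 × 0.36 = 0.01267.
Expected number = 0.01267 × 2000 = 25.34 ≈ 25.

25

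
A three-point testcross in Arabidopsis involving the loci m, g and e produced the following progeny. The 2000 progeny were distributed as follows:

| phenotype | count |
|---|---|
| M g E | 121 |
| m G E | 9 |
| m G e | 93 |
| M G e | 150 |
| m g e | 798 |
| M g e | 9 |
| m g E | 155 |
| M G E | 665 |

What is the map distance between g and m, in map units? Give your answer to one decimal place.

11.6 map units

The two most frequent reciprocal classes, m g e and M G E, are the parental types, so the F1 was m g e / M G E.
The two rarest classes, M g e and m G E, are the double crossovers. Comparing them with the parentals, only the m allele has switched, so m is the middle locus and the order is e – m – g.
Crossovers in the m–g interval produce the single-crossover classes m G e and M g E (93 + 121 = 214) plus the double crossovers (18).
RF(m–g) = (214 + 18) / 2000 = 232/2000 = 0.1160 → 11.6 map units.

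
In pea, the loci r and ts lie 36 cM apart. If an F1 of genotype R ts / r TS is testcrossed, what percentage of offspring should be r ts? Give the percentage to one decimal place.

18.0%

A map distance of 36 cM corresponds to a recombination frequency of 0.360.
The F1 is R ts / r TS, so r ts is a recombinant gamete class with expected frequency r/2 = 0.360/2 = 0.1800.
That is 0.1800 = 18.0% of the progeny.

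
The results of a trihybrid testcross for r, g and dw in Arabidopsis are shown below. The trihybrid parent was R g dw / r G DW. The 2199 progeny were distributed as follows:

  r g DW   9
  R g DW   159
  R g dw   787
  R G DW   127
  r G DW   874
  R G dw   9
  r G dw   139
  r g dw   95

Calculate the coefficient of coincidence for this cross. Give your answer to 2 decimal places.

The two rarest classes, R G dw and r g DW, are the double crossovers. Comparing them with the parentals, only the g allele has switched, so g is the middle locus and the order is r – g – dw.
r–g: (222 + 18)/2199 = 0.1091; g–dw: (298 + 18)/2199 = 0.1437.
Expected DCO frequency = 0.1091 × 0.1437 ≈ 0.01568; observed = 18/2199 ≈ 0.00819.
Coefficient of coincidence = 0.00819/0.01568 ≈ 0.52.

0.52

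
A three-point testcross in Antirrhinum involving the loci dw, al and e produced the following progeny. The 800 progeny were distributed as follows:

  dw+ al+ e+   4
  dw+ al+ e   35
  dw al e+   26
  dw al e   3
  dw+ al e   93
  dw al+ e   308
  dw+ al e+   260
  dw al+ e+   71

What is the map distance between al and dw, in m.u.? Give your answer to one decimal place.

The two most frequent reciprocal classes, dw+ al e+ and dw al+ e, are the parental types, so the F1 was dw+ al e+ / dw al+ e.
The two rarest classes, dw+ al+ e+ and dw al e, are the double crossovers. Comparing them with the parentals, only the al allele has switched, so al is the middle locus and the order is e – al – dw.
Crossovers in the al–dw interval produce the single-crossover classes dw al e+ and dw+ al+ e (26 + 35 = 61) plus the double crossovers (7).
RF(al–dw) = (61 + 7) / 800 = 68/800 = 0.0850 → 8.5 m.u.

8.5 m.u.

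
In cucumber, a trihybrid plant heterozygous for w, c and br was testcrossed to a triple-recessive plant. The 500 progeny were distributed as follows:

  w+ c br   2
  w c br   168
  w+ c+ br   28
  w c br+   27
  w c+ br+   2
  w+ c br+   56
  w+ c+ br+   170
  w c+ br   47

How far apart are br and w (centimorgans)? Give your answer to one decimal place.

The two most frequent reciprocal classes, w+ c+ br+ and w c br, are the parental types, so the F1 was w+ c+ br+ / w c br.
The two rarest classes, w c+ br+ and w+ c br, are the double crossovers. Comparing them with the parentals, only the w allele has switched, so w is the middle locus and the order is c – w – br.
Crossovers in the w–br interval produce the single-crossover classes w+ c+ br and w c br+ (28 + 27 = 55) plus the double crossovers (4).
RF(w–br) = (55 + 4) / 500 = 59/500 = 0.1180 → 11.8 centimorgans.

11.8 centimorgans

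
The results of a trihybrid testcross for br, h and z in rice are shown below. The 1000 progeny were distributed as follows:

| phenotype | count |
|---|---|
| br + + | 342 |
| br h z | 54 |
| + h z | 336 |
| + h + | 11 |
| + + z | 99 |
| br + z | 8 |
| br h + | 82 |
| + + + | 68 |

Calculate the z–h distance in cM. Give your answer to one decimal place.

20.0 cM

The two most frequent reciprocal classes, + h z and br + +, are the parental types, so the F1 was + h z / br + +.
The two rarest classes, + h + and br + z, are the double crossovers. Comparing them with the parentals, only the z allele has switched, so z is the middle locus and the order is br – z – h.
Crossovers in the z–h interval produce the single-crossover classes + + z and br h + (99 + 82 = 181) plus the double crossovers (19).
RF(z–h) = (181 + 19) / 1000 = 200/1000 = 0.2000 → 20.0 cM.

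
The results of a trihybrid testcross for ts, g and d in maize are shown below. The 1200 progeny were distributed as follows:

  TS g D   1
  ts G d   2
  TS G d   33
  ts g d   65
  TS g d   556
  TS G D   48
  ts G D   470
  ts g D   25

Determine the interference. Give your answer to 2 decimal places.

0.49

The two most frequent reciprocal classes, TS g d and ts G D, are the parental types, so the F1 was TS g d / ts G D.
The two rarest classes, TS g D and ts G d, are the double crossovers. Comparing them with the parentals, only the d allele has switched, so d is the middle locus and the order is ts – d – g.
ts–d: (113 + 3)/1200 = 0.0967; d–g: (58 + 3)/1200 = 0.0508.
Expected DCO frequency = 0.0967 × 0.0508 ≈ 0.00491; observed = 3/1200 ≈ 0.00250.
Coefficient of coincidence = 0.00250/0.00491 ≈ 0.51; interference = 1 − 0.51 = 0.49.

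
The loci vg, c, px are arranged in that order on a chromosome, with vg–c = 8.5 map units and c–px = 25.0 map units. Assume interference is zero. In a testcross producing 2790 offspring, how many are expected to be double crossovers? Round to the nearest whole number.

59

Map distances give recombination frequencies of 0.085 and 0.250 for the two intervals.
With no interference, expected double-crossover frequency = 0.085 × 0.250 = 0.02125.
Expected number = 0.02125 × 2790 = 59.29 ≈ 59.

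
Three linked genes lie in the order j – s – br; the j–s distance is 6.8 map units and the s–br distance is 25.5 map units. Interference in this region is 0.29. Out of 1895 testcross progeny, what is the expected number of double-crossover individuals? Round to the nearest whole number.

23

Map distances give recombination frequencies of 0.068 and 0.255 for the two intervals.
With interference 0.29 (so coincidence = 0.71), expected double-crossover frequency = 0.068 × 0.255 × 0.71 = 0.01231.
Expected number = 0.01231 × 1895 = 23.33 ≈ 23.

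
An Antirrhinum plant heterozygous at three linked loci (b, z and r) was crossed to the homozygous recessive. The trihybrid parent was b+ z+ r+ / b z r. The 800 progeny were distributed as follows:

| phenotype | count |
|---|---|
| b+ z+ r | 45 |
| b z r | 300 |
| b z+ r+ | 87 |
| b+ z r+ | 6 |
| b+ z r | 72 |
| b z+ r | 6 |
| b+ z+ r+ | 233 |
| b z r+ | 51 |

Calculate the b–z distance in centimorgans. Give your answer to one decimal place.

21.4 centimorgans

The two rarest classes, b+ z r+ and b z+ r, are the double crossovers. Comparing them with the parentals, only the z allele has switched, so z is the middle locus and the order is b – z – r.
Crossovers in the b–z interval produce the single-crossover classes b z+ r+ and b+ z r (87 + 72 = 159) plus the double crossovers (12).
RF(b–z) = (159 + 12) / 800 = 171/800 = 0.2137 → 21.4 centimorgans.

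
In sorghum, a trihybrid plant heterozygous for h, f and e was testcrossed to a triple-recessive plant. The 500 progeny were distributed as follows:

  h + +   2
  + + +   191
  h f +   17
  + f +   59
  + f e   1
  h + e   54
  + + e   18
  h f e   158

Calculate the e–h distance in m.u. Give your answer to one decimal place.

The two most frequent reciprocal classes, h f e and + + +, are the parental types, so the F1 was h f e / + + +.
The two rarest classes, + f e and h + +, are the double crossovers. Comparing them with the parentals, only the h allele has switched, so h is the middle locus and the order is e – h – f.
Crossovers in the e–h interval produce the single-crossover classes h f + and + + e (17 + 18 = 35) plus the double crossovers (3).
RF(e–h) = (35 + 3) / 500 = 38/500 = 0.0760 → 7.6 m.u.

7.6 m.u.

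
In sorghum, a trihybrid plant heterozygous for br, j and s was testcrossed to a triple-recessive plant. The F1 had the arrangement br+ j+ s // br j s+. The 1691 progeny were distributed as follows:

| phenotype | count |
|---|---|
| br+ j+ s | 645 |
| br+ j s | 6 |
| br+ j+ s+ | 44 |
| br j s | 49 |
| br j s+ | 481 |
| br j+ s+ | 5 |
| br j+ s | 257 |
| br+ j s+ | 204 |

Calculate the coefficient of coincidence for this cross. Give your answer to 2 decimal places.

0.38

The two rarest classes, br+ j s and br j+ s+, are the double crossovers. Comparing them with the parentals, only the j allele has switched, so j is the middle locus and the order is br – j – s.
br–j: (461 + 11)/1691 = 0.2791; j–s: (93 + 11)/1691 = 0.0615.
Expected DCO frequency = 0.2791 × 0.0615 ≈ 0.01716; observed = 11/1691 ≈ 0.00651.
Coefficient of coincidence = 0.00651/0.01716 ≈ 0.38.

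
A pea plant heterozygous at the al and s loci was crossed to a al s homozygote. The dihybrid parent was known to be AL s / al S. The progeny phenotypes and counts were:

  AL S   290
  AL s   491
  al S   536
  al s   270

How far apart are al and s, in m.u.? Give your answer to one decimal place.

The recombinant classes are AL S and al s: 290 + 270 = 560.
Recombination frequency = 560/1587 = 0.3529 ≈ 35.3%, i.e. 35.3 m.u.

35.3 m.u.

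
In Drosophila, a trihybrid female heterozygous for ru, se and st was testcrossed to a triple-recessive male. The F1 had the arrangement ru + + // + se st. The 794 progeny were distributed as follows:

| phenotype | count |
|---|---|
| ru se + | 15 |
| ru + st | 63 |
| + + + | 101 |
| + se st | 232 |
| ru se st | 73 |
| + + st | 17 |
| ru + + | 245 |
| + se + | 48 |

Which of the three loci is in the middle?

se

The two rarest classes, ru se + and + + st, are the double crossovers. Comparing them with the parentals, only the se allele has switched, so se is the middle locus and the order is ru – se – st.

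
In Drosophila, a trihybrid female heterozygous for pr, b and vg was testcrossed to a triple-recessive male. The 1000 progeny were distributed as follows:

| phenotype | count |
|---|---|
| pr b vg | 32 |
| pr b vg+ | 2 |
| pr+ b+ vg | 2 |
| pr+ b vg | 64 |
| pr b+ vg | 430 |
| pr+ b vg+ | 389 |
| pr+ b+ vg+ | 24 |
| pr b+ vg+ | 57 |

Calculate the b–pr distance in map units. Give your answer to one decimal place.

The two most frequent reciprocal classes, pr b+ vg and pr+ b vg+, are the parental types, so the F1 was pr b+ vg / pr+ b vg+.
The two rarest classes, pr+ b+ vg and pr b vg+, are the double crossovers. Comparing them with the parentals, only the pr allele has switched, so pr is the middle locus and the order is b – pr – vg.
Crossovers in the b–pr interval produce the single-crossover classes pr b vg and pr+ b+ vg+ (32 + 24 = 56) plus the double crossovers (4).
RF(b–pr) = (56 + 4) / 1000 = 60/1000 = 0.0600 → 6.0 map units.

6.0 map units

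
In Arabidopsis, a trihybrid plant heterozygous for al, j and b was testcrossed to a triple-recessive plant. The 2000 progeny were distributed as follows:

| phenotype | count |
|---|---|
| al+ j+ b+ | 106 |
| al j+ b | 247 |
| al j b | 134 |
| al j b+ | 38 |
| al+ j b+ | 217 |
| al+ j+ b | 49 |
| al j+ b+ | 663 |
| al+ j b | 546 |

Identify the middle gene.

The two most frequent reciprocal classes, al j+ b+ and al+ j b, are the parental types, so the F1 was al j+ b+ / al+ j b.
The two rarest classes, al j b+ and al+ j+ b, are the double crossovers. Comparing them with the parentals, only the j allele has switched, so j is the middle locus and the order is al – j – b.

j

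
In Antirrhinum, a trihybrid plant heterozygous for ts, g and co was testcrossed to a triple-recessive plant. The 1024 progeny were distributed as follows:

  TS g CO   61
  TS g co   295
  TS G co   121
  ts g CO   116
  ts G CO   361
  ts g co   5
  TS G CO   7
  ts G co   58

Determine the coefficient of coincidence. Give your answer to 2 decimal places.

0.38

The two most frequent reciprocal classes, TS g co and ts G CO, are the parental types, so the F1 was TS g co / ts G CO.
The two rarest classes, ts g co and TS G CO, are the double crossovers. Comparing them with the parentals, only the ts allele has switched, so ts is the middle locus and the order is g – ts – co.
g–ts: (237 + 12)/1024 = 0.2432; ts–co: (119 + 12)/1024 = 0.1279.
Expected DCO frequency = 0.2432 × 0.1279 ≈ 0.03111; observed = 12/1024 ≈ 0.01172.
Coefficient of coincidence = 0.01172/0.03111 ≈ 0.38.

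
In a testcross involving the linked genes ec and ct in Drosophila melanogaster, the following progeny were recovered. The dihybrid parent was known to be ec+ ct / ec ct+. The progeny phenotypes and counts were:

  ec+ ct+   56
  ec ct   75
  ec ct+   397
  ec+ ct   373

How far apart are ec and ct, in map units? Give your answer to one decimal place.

14.5 map units

The recombinant classes are ec+ ct+ and ec ct: 56 + 75 = 131.
Recombination frequency = 131/901 = 0.1454 ≈ 14.5%, i.e. 14.5 map units.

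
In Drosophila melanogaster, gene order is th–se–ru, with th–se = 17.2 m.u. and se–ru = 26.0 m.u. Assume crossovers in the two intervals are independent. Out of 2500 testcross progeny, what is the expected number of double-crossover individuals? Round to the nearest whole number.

112

Map distances give recombination frequencies of 0.172 and 0.260 for the two intervals.
With no interference, expected double-crossover frequency = 0.172 × 0.260 = 0.04472.
Expected number = 0.04472 × 2500 = 111.80 ≈ 112.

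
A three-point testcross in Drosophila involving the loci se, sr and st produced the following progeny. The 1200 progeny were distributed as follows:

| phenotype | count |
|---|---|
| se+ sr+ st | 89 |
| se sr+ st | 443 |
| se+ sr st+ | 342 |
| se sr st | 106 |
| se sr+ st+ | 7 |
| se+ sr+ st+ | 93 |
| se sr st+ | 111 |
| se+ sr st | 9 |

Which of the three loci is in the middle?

The two most frequent reciprocal classes, se+ sr st+ and se sr+ st, are the parental types, so the F1 was se+ sr st+ / se sr+ st.
The two rarest classes, se+ sr st and se sr+ st+, are the double crossovers. Comparing them with the parentals, only the st allele has switched, so st is the middle locus and the order is sr – st – se.

st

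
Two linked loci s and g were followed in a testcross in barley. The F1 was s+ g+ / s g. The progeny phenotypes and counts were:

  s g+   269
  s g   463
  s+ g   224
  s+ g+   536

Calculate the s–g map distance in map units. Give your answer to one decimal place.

33.0 map units

The recombinant classes are s+ g and s g+: 224 + 269 = 493.
Recombination frequency = 493/1492 = 0.3304 ≈ 33.0%, i.e. 33.0 map units.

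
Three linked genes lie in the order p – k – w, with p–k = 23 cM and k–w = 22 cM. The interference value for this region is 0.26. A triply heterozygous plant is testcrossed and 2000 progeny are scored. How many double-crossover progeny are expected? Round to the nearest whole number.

75

Map distances give recombination frequencies of 0.230 and 0.220 for the two intervals.
With interference 0.26 (so coincidence = 0.74), expected double-crossover frequency = 0.230 × 0.220 × 0.74 = 0.03744.
Expected number = 0.03744 × 2000 = 74.89 ≈ 75.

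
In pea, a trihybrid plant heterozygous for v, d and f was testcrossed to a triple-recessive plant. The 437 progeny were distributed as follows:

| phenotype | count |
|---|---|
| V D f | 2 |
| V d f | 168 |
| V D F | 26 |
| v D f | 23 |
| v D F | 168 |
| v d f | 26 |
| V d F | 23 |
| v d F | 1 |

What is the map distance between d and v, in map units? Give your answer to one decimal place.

12.6 map units

The two most frequent reciprocal classes, v D F and V d f, are the parental types, so the F1 was v D F / V d f.
The two rarest classes, v d F and V D f, are the double crossovers. Comparing them with the parentals, only the d allele has switched, so d is the middle locus and the order is f – d – v.
Crossovers in the d–v interval produce the single-crossover classes V D F and v d f (26 + 26 = 52) plus the double crossovers (3).
RF(d–v) = (52 + 3) / 437 = 55/437 = 0.1259 → 12.6 map units.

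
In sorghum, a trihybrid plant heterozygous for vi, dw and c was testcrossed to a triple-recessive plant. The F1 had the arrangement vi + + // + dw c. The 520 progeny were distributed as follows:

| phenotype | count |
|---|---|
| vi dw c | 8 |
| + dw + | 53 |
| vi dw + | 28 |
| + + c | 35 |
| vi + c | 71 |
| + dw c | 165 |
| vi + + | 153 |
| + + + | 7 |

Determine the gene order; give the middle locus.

The two rarest classes, + + + and vi dw c, are the double crossovers. Comparing them with the parentals, only the vi allele has switched, so vi is the middle locus and the order is dw – vi – c.

vi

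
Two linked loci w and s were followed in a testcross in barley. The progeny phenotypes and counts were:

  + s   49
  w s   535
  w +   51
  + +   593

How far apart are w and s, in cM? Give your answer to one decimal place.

8.1 cM

The two most frequent classes, + + (593) and w s (535), are the parental types, so the F1 was + + / w s.
The recombinant classes are + s and w +: 49 + 51 = 100.
Recombination frequency = 100/1228 = 0.0814 ≈ 8.1%, i.e. 8.1 cM.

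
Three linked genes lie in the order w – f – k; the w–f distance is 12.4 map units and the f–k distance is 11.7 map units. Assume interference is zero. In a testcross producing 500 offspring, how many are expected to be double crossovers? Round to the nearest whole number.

Map distances give recombination frequencies of 0.124 and 0.117 for the two intervals.
With no interference, expected double-crossover frequency = 0.124 × 0.117 = 0.01451.
Expected number = 0.01451 × 500 = 7.25 ≈ 7.

7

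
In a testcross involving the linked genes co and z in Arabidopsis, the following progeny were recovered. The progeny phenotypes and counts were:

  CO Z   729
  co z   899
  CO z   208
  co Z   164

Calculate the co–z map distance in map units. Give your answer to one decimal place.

18.6 map units

The two most frequent classes, CO Z (729) and co z (899), are the parental types, so the F1 was CO Z / co z.
The recombinant classes are CO z and co Z: 208 + 164 = 372.
Recombination frequency = 372/2000 = 0.1860 ≈ 18.6%, i.e. 18.6 map units.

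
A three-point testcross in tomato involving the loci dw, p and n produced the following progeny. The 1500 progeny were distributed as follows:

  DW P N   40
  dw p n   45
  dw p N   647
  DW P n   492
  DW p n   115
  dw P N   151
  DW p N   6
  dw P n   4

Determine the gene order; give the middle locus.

dw

The two most frequent reciprocal classes, dw p N and DW P n, are the parental types, so the F1 was dw p N / DW P n.
The two rarest classes, DW p N and dw P n, are the double crossovers. Comparing them with the parentals, only the dw allele has switched, so dw is the middle locus and the order is p – dw – n.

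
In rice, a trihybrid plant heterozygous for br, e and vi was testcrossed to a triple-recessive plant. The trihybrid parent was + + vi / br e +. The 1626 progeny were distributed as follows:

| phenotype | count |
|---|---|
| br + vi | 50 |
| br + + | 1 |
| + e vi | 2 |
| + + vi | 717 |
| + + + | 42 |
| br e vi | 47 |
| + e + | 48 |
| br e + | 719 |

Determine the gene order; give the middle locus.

The two rarest classes, + e vi and br + +, are the double crossovers. Comparing them with the parentals, only the e allele has switched, so e is the middle locus and the order is vi – e – br.

e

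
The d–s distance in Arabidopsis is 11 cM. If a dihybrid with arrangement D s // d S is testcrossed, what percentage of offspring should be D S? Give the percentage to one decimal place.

5.5%

A map distance of 11 cM corresponds to a recombination frequency of 0.110.
The F1 is D s / d S, so D S is a recombinant gamete class with expected frequency r/2 = 0.110/2 = 0.0550.
That is 0.0550 = 5.5% of the progeny.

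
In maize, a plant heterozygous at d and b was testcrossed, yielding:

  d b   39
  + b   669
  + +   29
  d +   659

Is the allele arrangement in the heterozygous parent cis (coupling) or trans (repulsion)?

trans

The two most frequent classes are + b (669) and d + (659); these are the parental (non-recombinant) types.
So the F1 carried + b on one chromosome and d + on the other — the recessive alleles are on opposite chromosomes (trans / repulsion).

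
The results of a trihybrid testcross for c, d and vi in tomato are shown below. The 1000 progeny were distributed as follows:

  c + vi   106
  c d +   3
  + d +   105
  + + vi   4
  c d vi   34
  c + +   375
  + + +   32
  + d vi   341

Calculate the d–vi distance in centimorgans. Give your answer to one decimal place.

The two most frequent reciprocal classes, + d vi and c + +, are the parental types, so the F1 was + d vi / c + +.
The two rarest classes, + + vi and c d +, are the double crossovers. Comparing them with the parentals, only the d allele has switched, so d is the middle locus and the order is c – d – vi.
Crossovers in the d–vi interval produce the single-crossover classes + d + and c + vi (105 + 106 = 211) plus the double crossovers (7).
RF(d–vi) = (211 + 7) / 1000 = 218/1000 = 0.2180 → 21.8 centimorgans.

21.8 centimorgans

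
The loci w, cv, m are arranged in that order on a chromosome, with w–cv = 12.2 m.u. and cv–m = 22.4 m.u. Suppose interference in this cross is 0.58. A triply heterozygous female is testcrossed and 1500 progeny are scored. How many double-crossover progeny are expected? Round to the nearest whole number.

17

Map distances give recombination frequencies of 0.122 and 0.224 for the two intervals.
With interference 0.58 (so coincidence = 0.42), expected double-crossover frequency = 0.122 × 0.224 × 0.42 = 0.01148.
Expected number = 0.01148 × 1500 = 17.22 ≈ 17.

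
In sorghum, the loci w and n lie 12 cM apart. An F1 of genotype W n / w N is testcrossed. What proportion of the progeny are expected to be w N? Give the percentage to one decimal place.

A map distance of 12 cM corresponds to a recombination frequency of 0.120.
The F1 is W n / w N, so w N is a parental gamete class with expected frequency (1 − r)/2 = 0.880/2 = 0.4400.
That is 0.4400 = 44.0% of the progeny.

44.0%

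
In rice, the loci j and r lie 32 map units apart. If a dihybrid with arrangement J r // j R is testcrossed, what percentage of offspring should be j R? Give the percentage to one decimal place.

34.0%

A map distance of 32 map units corresponds to a recombination frequency of 0.320.
The F1 is J r / j R, so j R is a parental gamete class with expected frequency (1 − r)/2 = 0.680/2 = 0.3400.
That is 0.3400 = 34.0% of the progeny.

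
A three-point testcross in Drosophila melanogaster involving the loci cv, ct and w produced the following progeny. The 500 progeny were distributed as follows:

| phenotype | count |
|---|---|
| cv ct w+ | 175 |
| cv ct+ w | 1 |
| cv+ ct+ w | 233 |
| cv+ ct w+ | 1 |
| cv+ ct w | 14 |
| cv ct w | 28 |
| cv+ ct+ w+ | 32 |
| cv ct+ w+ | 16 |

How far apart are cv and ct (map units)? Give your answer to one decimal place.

6.4 map units

The two most frequent reciprocal classes, cv ct w+ and cv+ ct+ w, are the parental types, so the F1 was cv ct w+ / cv+ ct+ w.
The two rarest classes, cv+ ct w+ and cv ct+ w, are the double crossovers. Comparing them with the parentals, only the cv allele has switched, so cv is the middle locus and the order is ct – cv – w.
Crossovers in the ct–cv interval produce the single-crossover classes cv ct+ w+ and cv+ ct w (16 + 14 = 30) plus the double crossovers (2).
RF(ct–cv) = (30 + 2) / 500 = 32/500 = 0.0640 → 6.4 map units.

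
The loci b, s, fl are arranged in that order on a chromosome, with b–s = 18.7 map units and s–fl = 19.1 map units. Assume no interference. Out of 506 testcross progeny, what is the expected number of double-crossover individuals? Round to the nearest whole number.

Map distances give recombination frequencies of 0.187 and 0.191 for the two intervals.
With no interference, expected double-crossover frequency = 0.187 × 0.191 = 0.03572.
Expected number = 0.03572 × 506 = 18.07 ≈ 18.

18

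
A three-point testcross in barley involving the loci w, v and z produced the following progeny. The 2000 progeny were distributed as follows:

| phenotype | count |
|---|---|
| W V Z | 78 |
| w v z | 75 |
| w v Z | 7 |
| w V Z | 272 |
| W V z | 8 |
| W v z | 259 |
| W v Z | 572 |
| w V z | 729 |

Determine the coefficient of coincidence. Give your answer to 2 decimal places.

The two most frequent reciprocal classes, W v Z and w V z, are the parental types, so the F1 was W v Z / w V z.
The two rarest classes, w v Z and W V z, are the double crossovers. Comparing them with the parentals, only the w allele has switched, so w is the middle locus and the order is z – w – v.
z–w: (531 + 15)/2000 = 0.2730; w–v: (153 + 15)/2000 = 0.0840.
Expected DCO frequency = 0.2730 × 0.0840 ≈ 0.02293; observed = 15/2000 ≈ 0.00750.
Coefficient of coincidence = 0.00750/0.02293 ≈ 0.33.

0.33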